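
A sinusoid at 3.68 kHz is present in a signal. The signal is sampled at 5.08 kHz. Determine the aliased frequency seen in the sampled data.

1.4 kHz

3.68 kHz > fs/2 = 2.54 kHz, folds to fs − 3.68 kHz = 1.4 kHz.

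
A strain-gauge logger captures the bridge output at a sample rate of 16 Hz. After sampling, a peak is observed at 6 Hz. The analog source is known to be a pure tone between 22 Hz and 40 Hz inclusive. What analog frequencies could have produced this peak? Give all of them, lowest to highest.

Frequencies that alias to 6 Hz are k·fs ± 6 Hz for integer k ≥ 0.
k=0: 6 Hz.
k=1: 10 Hz, 22 Hz.
k=2: 26 Hz, 38 Hz.
k=3: 42 Hz, 54 Hz.
Within [22 Hz, 40 Hz]: 22 Hz, 26 Hz, 38 Hz.

22 Hz, 26 Hz, 38 Hz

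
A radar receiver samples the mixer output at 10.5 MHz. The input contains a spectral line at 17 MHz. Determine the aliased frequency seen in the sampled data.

4 MHz

17 MHz mod fs = 6.5 MHz.
6.5 MHz > fs/2 = 5.25 MHz, folds to fs − 6.5 MHz = 4 MHz.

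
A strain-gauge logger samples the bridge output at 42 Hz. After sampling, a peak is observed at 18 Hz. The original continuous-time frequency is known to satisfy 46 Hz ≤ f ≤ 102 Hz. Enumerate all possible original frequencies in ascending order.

60 Hz, 66 Hz, 102 Hz

Frequencies that alias to 18 Hz are k·fs ± 18 Hz for integer k ≥ 0.
k=0: 18 Hz.
k=1: 24 Hz, 60 Hz.
k=2: 66 Hz, 102 Hz.
k=3: 108 Hz, 144 Hz.
Within [46 Hz, 102 Hz]: 60 Hz, 66 Hz, 102 Hz.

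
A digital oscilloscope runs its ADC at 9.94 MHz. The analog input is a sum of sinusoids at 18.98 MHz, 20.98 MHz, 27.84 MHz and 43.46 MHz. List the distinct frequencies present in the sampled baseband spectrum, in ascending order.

fs/2 = 4.97 MHz.
18.98 MHz mod fs = 9.04 MHz.
9.04 MHz > fs/2 = 4.97 MHz, folds to fs − 9.04 MHz = 0.9 MHz.
20.98 MHz mod fs = 1.1 MHz.
1.1 MHz ≤ fs/2 = 4.97 MHz, appears at 1.1 MHz.
27.84 MHz mod fs = 7.96 MHz.
7.96 MHz > fs/2 = 4.97 MHz, folds to fs − 7.96 MHz = 1.98 MHz.
43.46 MHz mod fs = 3.7 MHz.
3.7 MHz ≤ fs/2 = 4.97 MHz, appears at 3.7 MHz.
Distinct values: {0.9 MHz, 1.1 MHz, 1.98 MHz, 3.7 MHz}.

0.9 MHz, 1.1 MHz, 1.98 MHz, 3.7 MHz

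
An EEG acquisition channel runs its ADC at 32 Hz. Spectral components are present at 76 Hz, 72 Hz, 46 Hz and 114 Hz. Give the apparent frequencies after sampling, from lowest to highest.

8 Hz, 12 Hz, 14 Hz

fs/2 = 16 Hz.
76 Hz mod fs = 12 Hz.
12 Hz ≤ fs/2 = 16 Hz, appears at 12 Hz.
72 Hz mod fs = 8 Hz.
8 Hz ≤ fs/2 = 16 Hz, appears at 8 Hz.
46 Hz mod fs = 14 Hz.
14 Hz ≤ fs/2 = 16 Hz, appears at 14 Hz.
114 Hz mod fs = 18 Hz.
18 Hz > fs/2 = 16 Hz, folds to fs − 18 Hz = 14 Hz.
Distinct values: {8 Hz, 12 Hz, 14 Hz}.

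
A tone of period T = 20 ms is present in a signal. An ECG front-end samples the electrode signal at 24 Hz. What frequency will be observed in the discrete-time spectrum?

2 Hz

T = 20 ms → f = 1/T = 50 Hz.
50 Hz mod fs = 2 Hz.
2 Hz ≤ fs/2 = 12 Hz, appears at 2 Hz.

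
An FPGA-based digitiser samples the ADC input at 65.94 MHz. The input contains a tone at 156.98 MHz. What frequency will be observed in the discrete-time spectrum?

25.1 MHz

156.98 MHz mod fs = 25.1 MHz.
25.1 MHz ≤ fs/2 = 32.97 MHz, appears at 25.1 MHz.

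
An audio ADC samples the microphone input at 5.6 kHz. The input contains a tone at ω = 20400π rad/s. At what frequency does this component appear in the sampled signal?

ω = 20400π rad/s → f = ω/(2π) = 10200 Hz = 10.2 kHz.
10.2 kHz mod fs = 4.6 kHz.
4.6 kHz > fs/2 = 2.8 kHz, folds to fs − 4.6 kHz = 1 kHz.

1 kHz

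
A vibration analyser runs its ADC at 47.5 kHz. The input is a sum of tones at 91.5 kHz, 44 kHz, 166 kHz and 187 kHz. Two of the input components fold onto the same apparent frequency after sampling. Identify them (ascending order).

44 kHz, 91.5 kHz

fs/2 = 23.75 kHz.
91.5 kHz mod fs = 44 kHz.
44 kHz > fs/2 = 23.75 kHz, folds to fs − 44 kHz = 3.5 kHz.
44 kHz > fs/2 = 23.75 kHz, folds to fs − 44 kHz = 3.5 kHz.
166 kHz mod fs = 23.5 kHz.
23.5 kHz ≤ fs/2 = 23.75 kHz, appears at 23.5 kHz.
187 kHz mod fs = 44.5 kHz.
44.5 kHz > fs/2 = 23.75 kHz, folds to fs − 44.5 kHz = 3 kHz.
44 kHz and 91.5 kHz both map to 3.5 kHz.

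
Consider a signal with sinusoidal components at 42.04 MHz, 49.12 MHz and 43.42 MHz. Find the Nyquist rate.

Highest-frequency component: 49.12 MHz.
Nyquist rate = 2 × 49.12 MHz = 98.24 MHz.

98.24 MHz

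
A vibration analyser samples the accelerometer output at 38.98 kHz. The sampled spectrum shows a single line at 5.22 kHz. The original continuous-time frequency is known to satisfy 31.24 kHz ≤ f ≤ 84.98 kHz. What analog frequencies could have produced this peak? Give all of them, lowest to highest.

33.76 kHz, 44.2 kHz, 72.74 kHz, 83.18 kHz

Frequencies that alias to 5.22 kHz are k·fs ± 5.22 kHz for integer k ≥ 0.
k=0: 5.22 kHz.
k=1: 33.76 kHz, 44.2 kHz.
k=2: 72.74 kHz, 83.18 kHz.
k=3: 111.72 kHz, 122.16 kHz.
Within [31.24 kHz, 84.98 kHz]: 33.76 kHz, 44.2 kHz, 72.74 kHz, 83.18 kHz.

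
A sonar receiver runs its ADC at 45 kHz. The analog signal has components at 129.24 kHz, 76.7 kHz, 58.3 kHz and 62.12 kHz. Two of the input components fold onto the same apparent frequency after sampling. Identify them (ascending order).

58.3 kHz, 76.7 kHz

fs/2 = 22.5 kHz.
129.24 kHz mod fs = 39.24 kHz.
39.24 kHz > fs/2 = 22.5 kHz, folds to fs − 39.24 kHz = 5.76 kHz.
76.7 kHz mod fs = 31.7 kHz.
31.7 kHz > fs/2 = 22.5 kHz, folds to fs − 31.7 kHz = 13.3 kHz.
58.3 kHz mod fs = 13.3 kHz.
13.3 kHz ≤ fs/2 = 22.5 kHz, appears at 13.3 kHz.
62.12 kHz mod fs = 17.12 kHz.
17.12 kHz ≤ fs/2 = 22.5 kHz, appears at 17.12 kHz.
58.3 kHz and 76.7 kHz both map to 13.3 kHz.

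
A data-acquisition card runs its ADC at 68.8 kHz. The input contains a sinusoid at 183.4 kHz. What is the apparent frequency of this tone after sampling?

23 kHz

183.4 kHz mod fs = 45.8 kHz.
45.8 kHz > fs/2 = 34.4 kHz, folds to fs − 45.8 kHz = 23 kHz.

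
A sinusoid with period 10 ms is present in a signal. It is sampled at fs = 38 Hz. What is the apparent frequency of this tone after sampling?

T = 10 ms → f = 1/T = 100 Hz.
100 Hz mod fs = 24 Hz.
24 Hz > fs/2 = 19 Hz, folds to fs − 24 Hz = 14 Hz.

14 Hz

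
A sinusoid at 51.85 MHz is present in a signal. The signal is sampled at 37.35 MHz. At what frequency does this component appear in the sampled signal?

14.5 MHz

51.85 MHz mod fs = 14.5 MHz.
14.5 MHz ≤ fs/2 = 18.675 MHz, appears at 14.5 MHz.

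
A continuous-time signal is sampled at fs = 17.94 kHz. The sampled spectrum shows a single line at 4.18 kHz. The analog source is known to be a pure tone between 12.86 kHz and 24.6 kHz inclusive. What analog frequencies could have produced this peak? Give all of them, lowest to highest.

13.76 kHz, 22.12 kHz

Frequencies that alias to 4.18 kHz are k·fs ± 4.18 kHz for integer k ≥ 0.
k=0: 4.18 kHz.
k=1: 13.76 kHz, 22.12 kHz.
k=2: 31.7 kHz, 40.06 kHz.
Within [12.86 kHz, 24.6 kHz]: 13.76 kHz, 22.12 kHz.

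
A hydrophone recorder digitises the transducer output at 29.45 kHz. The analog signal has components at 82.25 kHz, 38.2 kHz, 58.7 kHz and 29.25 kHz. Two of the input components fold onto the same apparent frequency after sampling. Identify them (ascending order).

fs/2 = 14.725 kHz.
82.25 kHz mod fs = 23.35 kHz.
23.35 kHz > fs/2 = 14.725 kHz, folds to fs − 23.35 kHz = 6.1 kHz.
38.2 kHz mod fs = 8.75 kHz.
8.75 kHz ≤ fs/2 = 14.725 kHz, appears at 8.75 kHz.
58.7 kHz mod fs = 29.25 kHz.
29.25 kHz > fs/2 = 14.725 kHz, folds to fs − 29.25 kHz = 0.2 kHz.
29.25 kHz > fs/2 = 14.725 kHz, folds to fs − 29.25 kHz = 0.2 kHz.
29.25 kHz and 58.7 kHz both map to 0.2 kHz.

29.25 kHz, 58.7 kHz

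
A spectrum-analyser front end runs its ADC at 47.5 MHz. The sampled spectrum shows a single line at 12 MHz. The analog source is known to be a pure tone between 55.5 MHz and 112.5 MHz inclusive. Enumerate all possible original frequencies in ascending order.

59.5 MHz, 83 MHz, 107 MHz

Frequencies that alias to 12 MHz are k·fs ± 12 MHz for integer k ≥ 0.
k=0: 12 MHz.
k=1: 35.5 MHz, 59.5 MHz.
k=2: 83 MHz, 107 MHz.
k=3: 130.5 MHz, 154.5 MHz.
Within [55.5 MHz, 112.5 MHz]: 59.5 MHz, 83 MHz, 107 MHz.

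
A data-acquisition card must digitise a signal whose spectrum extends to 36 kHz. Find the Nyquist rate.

Nyquist rate = 2 × 36 kHz = 72 kHz.

72 kHz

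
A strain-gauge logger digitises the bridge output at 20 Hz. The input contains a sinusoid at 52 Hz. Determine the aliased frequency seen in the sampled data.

52 Hz mod fs = 12 Hz.
12 Hz > fs/2 = 10 Hz, folds to fs − 12 Hz = 8 Hz.

8 Hz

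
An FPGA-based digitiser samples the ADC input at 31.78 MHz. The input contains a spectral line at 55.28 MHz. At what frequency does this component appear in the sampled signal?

55.28 MHz mod fs = 23.5 MHz.
23.5 MHz > fs/2 = 15.89 MHz, folds to fs − 23.5 MHz = 8.28 MHz.

8.28 MHz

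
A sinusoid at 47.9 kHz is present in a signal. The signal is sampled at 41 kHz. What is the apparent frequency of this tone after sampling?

6.9 kHz

47.9 kHz mod fs = 6.9 kHz.
6.9 kHz ≤ fs/2 = 20.5 kHz, appears at 6.9 kHz.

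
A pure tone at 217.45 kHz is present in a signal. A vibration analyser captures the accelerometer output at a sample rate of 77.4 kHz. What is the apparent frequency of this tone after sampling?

14.75 kHz

217.45 kHz mod fs = 62.65 kHz.
62.65 kHz > fs/2 = 38.7 kHz, folds to fs − 62.65 kHz = 14.75 kHz.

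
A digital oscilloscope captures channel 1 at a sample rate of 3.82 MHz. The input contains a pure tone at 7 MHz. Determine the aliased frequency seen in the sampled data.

0.64 MHz

7 MHz mod fs = 3.18 MHz.
3.18 MHz > fs/2 = 1.91 MHz, folds to fs − 3.18 MHz = 0.64 MHz.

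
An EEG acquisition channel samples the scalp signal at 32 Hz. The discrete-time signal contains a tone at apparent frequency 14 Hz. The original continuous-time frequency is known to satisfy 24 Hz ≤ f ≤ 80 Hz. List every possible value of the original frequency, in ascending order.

46 Hz, 50 Hz, 78 Hz

Frequencies that alias to 14 Hz are k·fs ± 14 Hz for integer k ≥ 0.
k=0: 14 Hz.
k=1: 18 Hz, 46 Hz.
k=2: 50 Hz, 78 Hz.
k=3: 82 Hz, 110 Hz.
Within [24 Hz, 80 Hz]: 46 Hz, 50 Hz, 78 Hz.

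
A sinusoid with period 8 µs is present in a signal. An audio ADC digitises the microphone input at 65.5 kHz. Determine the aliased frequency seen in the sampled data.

T = 8 µs → f = 1/T = 125 kHz.
125 kHz mod fs = 59.5 kHz.
59.5 kHz > fs/2 = 32.75 kHz, folds to fs − 59.5 kHz = 6 kHz.

6 kHz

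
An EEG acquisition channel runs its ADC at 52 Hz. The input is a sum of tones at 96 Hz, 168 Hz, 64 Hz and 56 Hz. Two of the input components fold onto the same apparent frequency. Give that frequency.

fs/2 = 26 Hz.
96 Hz mod fs = 44 Hz.
44 Hz > fs/2 = 26 Hz, folds to fs − 44 Hz = 8 Hz.
168 Hz mod fs = 12 Hz.
12 Hz ≤ fs/2 = 26 Hz, appears at 12 Hz.
64 Hz mod fs = 12 Hz.
12 Hz ≤ fs/2 = 26 Hz, appears at 12 Hz.
56 Hz mod fs = 4 Hz.
4 Hz ≤ fs/2 = 26 Hz, appears at 4 Hz.
64 Hz and 168 Hz both map to 12 Hz.

12 Hz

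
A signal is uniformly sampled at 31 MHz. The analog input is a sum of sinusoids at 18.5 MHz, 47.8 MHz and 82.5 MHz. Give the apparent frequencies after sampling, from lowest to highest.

10.5 MHz, 12.5 MHz, 14.2 MHz

fs/2 = 15.5 MHz.
18.5 MHz > fs/2 = 15.5 MHz, folds to fs − 18.5 MHz = 12.5 MHz.
47.8 MHz mod fs = 16.8 MHz.
16.8 MHz > fs/2 = 15.5 MHz, folds to fs − 16.8 MHz = 14.2 MHz.
82.5 MHz mod fs = 20.5 MHz.
20.5 MHz > fs/2 = 15.5 MHz, folds to fs − 20.5 MHz = 10.5 MHz.
Distinct values: {10.5 MHz, 12.5 MHz, 14.2 MHz}.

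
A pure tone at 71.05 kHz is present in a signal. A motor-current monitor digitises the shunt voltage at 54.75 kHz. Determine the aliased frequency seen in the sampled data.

71.05 kHz mod fs = 16.3 kHz.
16.3 kHz ≤ fs/2 = 27.375 kHz, appears at 16.3 kHz.

16.3 kHz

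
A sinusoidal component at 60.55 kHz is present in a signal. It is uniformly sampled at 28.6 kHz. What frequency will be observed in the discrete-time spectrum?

60.55 kHz mod fs = 3.35 kHz.
3.35 kHz ≤ fs/2 = 14.3 kHz, appears at 3.35 kHz.

3.35 kHz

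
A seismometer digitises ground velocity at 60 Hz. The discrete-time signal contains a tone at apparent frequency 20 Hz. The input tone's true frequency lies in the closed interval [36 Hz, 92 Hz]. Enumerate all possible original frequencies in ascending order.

40 Hz, 80 Hz

Frequencies that alias to 20 Hz are k·fs ± 20 Hz for integer k ≥ 0.
k=0: 20 Hz.
k=1: 40 Hz, 80 Hz.
k=2: 100 Hz, 140 Hz.
Within [36 Hz, 92 Hz]: 40 Hz, 80 Hz.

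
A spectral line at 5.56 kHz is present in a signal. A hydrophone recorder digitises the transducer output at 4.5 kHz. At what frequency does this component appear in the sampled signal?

1.06 kHz

5.56 kHz mod fs = 1.06 kHz.
1.06 kHz ≤ fs/2 = 2.25 kHz, appears at 1.06 kHz.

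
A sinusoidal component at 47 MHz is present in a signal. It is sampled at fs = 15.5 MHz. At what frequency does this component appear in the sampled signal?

47 MHz mod fs = 0.5 MHz.
0.5 MHz ≤ fs/2 = 7.75 MHz, appears at 0.5 MHz.

0.5 MHz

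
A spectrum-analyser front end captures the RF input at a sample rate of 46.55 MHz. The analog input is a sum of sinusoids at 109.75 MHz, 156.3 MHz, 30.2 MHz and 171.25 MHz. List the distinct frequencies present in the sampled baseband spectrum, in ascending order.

14.95 MHz, 16.35 MHz, 16.65 MHz

fs/2 = 23.275 MHz.
109.75 MHz mod fs = 16.65 MHz.
16.65 MHz ≤ fs/2 = 23.275 MHz, appears at 16.65 MHz.
156.3 MHz mod fs = 16.65 MHz.
16.65 MHz ≤ fs/2 = 23.275 MHz, appears at 16.65 MHz.
30.2 MHz > fs/2 = 23.275 MHz, folds to fs − 30.2 MHz = 16.35 MHz.
171.25 MHz mod fs = 31.6 MHz.
31.6 MHz > fs/2 = 23.275 MHz, folds to fs − 31.6 MHz = 14.95 MHz.
Distinct values: {14.95 MHz, 16.35 MHz, 16.65 MHz}.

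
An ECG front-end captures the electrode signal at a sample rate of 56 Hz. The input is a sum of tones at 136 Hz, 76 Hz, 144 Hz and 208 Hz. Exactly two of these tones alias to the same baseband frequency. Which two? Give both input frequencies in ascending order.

136 Hz, 144 Hz

fs/2 = 28 Hz.
136 Hz mod fs = 24 Hz.
24 Hz ≤ fs/2 = 28 Hz, appears at 24 Hz.
76 Hz mod fs = 20 Hz.
20 Hz ≤ fs/2 = 28 Hz, appears at 20 Hz.
144 Hz mod fs = 32 Hz.
32 Hz > fs/2 = 28 Hz, folds to fs − 32 Hz = 24 Hz.
208 Hz mod fs = 40 Hz.
40 Hz > fs/2 = 28 Hz, folds to fs − 40 Hz = 16 Hz.
136 Hz and 144 Hz both map to 24 Hz.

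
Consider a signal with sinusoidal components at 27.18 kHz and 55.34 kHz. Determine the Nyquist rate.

Highest-frequency component: 55.34 kHz.
Nyquist rate = 2 × 55.34 kHz = 110.68 kHz.

110.68 kHz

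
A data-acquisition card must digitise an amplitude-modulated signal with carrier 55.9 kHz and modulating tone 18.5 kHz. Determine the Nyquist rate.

AM sidebands sit at fc ± fm = 37.4 kHz and 74.4 kHz.
Highest-frequency component: 74.4 kHz.
Nyquist rate = 2 × 74.4 kHz = 148.8 kHz.

148.8 kHz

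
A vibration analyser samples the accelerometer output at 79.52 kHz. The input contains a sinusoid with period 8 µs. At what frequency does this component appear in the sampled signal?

T = 8 µs → f = 1/T = 125 kHz.
125 kHz mod fs = 45.48 kHz.
45.48 kHz > fs/2 = 39.76 kHz, folds to fs − 45.48 kHz = 34.04 kHz.

34.04 kHz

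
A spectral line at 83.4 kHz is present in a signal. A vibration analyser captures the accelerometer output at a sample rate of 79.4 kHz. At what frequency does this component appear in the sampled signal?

4 kHz

83.4 kHz mod fs = 4 kHz.
4 kHz ≤ fs/2 = 39.7 kHz, appears at 4 kHz.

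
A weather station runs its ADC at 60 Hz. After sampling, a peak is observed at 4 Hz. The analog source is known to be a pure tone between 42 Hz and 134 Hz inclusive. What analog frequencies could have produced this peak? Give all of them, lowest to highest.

56 Hz, 64 Hz, 116 Hz, 124 Hz

Frequencies that alias to 4 Hz are k·fs ± 4 Hz for integer k ≥ 0.
k=0: 4 Hz.
k=1: 56 Hz, 64 Hz.
k=2: 116 Hz, 124 Hz.
k=3: 176 Hz, 184 Hz.
Within [42 Hz, 134 Hz]: 56 Hz, 64 Hz, 116 Hz, 124 Hz.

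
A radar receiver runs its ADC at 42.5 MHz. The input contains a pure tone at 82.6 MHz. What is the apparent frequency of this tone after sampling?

82.6 MHz mod fs = 40.1 MHz.
40.1 MHz > fs/2 = 21.25 MHz, folds to fs − 40.1 MHz = 2.4 MHz.

2.4 MHz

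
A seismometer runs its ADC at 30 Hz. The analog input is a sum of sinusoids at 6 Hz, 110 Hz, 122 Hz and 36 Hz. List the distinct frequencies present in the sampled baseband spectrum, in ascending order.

2 Hz, 6 Hz, 10 Hz

fs/2 = 15 Hz.
6 Hz ≤ fs/2 = 15 Hz, passes unchanged.
110 Hz mod fs = 20 Hz.
20 Hz > fs/2 = 15 Hz, folds to fs − 20 Hz = 10 Hz.
122 Hz mod fs = 2 Hz.
2 Hz ≤ fs/2 = 15 Hz, appears at 2 Hz.
36 Hz mod fs = 6 Hz.
6 Hz ≤ fs/2 = 15 Hz, appears at 6 Hz.
Distinct values: {2 Hz, 6 Hz, 10 Hz}.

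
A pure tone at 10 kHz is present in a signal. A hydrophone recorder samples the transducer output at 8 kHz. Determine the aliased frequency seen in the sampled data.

2 kHz

10 kHz mod fs = 2 kHz.
2 kHz ≤ fs/2 = 4 kHz, appears at 2 kHz.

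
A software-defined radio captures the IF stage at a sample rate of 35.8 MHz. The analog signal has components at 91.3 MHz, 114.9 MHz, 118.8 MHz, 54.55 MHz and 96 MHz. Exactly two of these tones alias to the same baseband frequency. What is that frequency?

fs/2 = 17.9 MHz.
91.3 MHz mod fs = 19.7 MHz.
19.7 MHz > fs/2 = 17.9 MHz, folds to fs − 19.7 MHz = 16.1 MHz.
114.9 MHz mod fs = 7.5 MHz.
7.5 MHz ≤ fs/2 = 17.9 MHz, appears at 7.5 MHz.
118.8 MHz mod fs = 11.4 MHz.
11.4 MHz ≤ fs/2 = 17.9 MHz, appears at 11.4 MHz.
54.55 MHz mod fs = 18.75 MHz.
18.75 MHz > fs/2 = 17.9 MHz, folds to fs − 18.75 MHz = 17.05 MHz.
96 MHz mod fs = 24.4 MHz.
24.4 MHz > fs/2 = 17.9 MHz, folds to fs − 24.4 MHz = 11.4 MHz.
96 MHz and 118.8 MHz both map to 11.4 MHz.

11.4 MHz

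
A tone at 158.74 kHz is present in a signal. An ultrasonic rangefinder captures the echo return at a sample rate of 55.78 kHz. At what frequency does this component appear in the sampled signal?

8.6 kHz

158.74 kHz mod fs = 47.18 kHz.
47.18 kHz > fs/2 = 27.89 kHz, folds to fs − 47.18 kHz = 8.6 kHz.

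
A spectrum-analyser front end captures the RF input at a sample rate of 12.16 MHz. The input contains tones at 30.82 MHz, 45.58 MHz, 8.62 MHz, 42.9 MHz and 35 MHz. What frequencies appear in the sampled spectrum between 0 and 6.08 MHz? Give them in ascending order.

fs/2 = 6.08 MHz.
30.82 MHz mod fs = 6.5 MHz.
6.5 MHz > fs/2 = 6.08 MHz, folds to fs − 6.5 MHz = 5.66 MHz.
45.58 MHz mod fs = 9.1 MHz.
9.1 MHz > fs/2 = 6.08 MHz, folds to fs − 9.1 MHz = 3.06 MHz.
8.62 MHz > fs/2 = 6.08 MHz, folds to fs − 8.62 MHz = 3.54 MHz.
42.9 MHz mod fs = 6.42 MHz.
6.42 MHz > fs/2 = 6.08 MHz, folds to fs − 6.42 MHz = 5.74 MHz.
35 MHz mod fs = 10.68 MHz.
10.68 MHz > fs/2 = 6.08 MHz, folds to fs − 10.68 MHz = 1.48 MHz.
Distinct values: {1.48 MHz, 3.06 MHz, 3.54 MHz, 5.66 MHz, 5.74 MHz}.

1.48 MHz, 3.06 MHz, 3.54 MHz, 5.66 MHz, 5.74 MHz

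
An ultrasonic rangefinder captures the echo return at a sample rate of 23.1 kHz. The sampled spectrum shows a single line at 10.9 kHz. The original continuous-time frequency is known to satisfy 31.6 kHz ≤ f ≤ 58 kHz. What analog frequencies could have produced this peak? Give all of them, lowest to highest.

Frequencies that alias to 10.9 kHz are k·fs ± 10.9 kHz for integer k ≥ 0.
k=0: 10.9 kHz.
k=1: 12.2 kHz, 34 kHz.
k=2: 35.3 kHz, 57.1 kHz.
k=3: 58.4 kHz, 80.2 kHz.
Within [31.6 kHz, 58 kHz]: 34 kHz, 35.3 kHz, 57.1 kHz.

34 kHz, 35.3 kHz, 57.1 kHz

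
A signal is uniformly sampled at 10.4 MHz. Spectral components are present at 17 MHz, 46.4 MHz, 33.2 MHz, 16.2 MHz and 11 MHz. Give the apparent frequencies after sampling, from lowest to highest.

fs/2 = 5.2 MHz.
17 MHz mod fs = 6.6 MHz.
6.6 MHz > fs/2 = 5.2 MHz, folds to fs − 6.6 MHz = 3.8 MHz.
46.4 MHz mod fs = 4.8 MHz.
4.8 MHz ≤ fs/2 = 5.2 MHz, appears at 4.8 MHz.
33.2 MHz mod fs = 2 MHz.
2 MHz ≤ fs/2 = 5.2 MHz, appears at 2 MHz.
16.2 MHz mod fs = 5.8 MHz.
5.8 MHz > fs/2 = 5.2 MHz, folds to fs − 5.8 MHz = 4.6 MHz.
11 MHz mod fs = 0.6 MHz.
0.6 MHz ≤ fs/2 = 5.2 MHz, appears at 0.6 MHz.
Distinct values: {0.6 MHz, 2 MHz, 3.8 MHz, 4.6 MHz, 4.8 MHz}.

0.6 MHz, 2 MHz, 3.8 MHz, 4.6 MHz, 4.8 MHz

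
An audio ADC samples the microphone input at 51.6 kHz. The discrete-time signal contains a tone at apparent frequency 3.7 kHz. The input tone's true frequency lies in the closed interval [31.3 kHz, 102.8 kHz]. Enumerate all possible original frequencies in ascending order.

Frequencies that alias to 3.7 kHz are k·fs ± 3.7 kHz for integer k ≥ 0.
k=0: 3.7 kHz.
k=1: 47.9 kHz, 55.3 kHz.
k=2: 99.5 kHz, 106.9 kHz.
k=3: 151.1 kHz, 158.5 kHz.
Within [31.3 kHz, 102.8 kHz]: 47.9 kHz, 55.3 kHz, 99.5 kHz.

47.9 kHz, 55.3 kHz, 99.5 kHz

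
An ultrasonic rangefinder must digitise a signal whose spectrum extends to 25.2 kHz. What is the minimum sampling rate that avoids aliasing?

50.4 kHz

Nyquist rate = 2 × 25.2 kHz = 50.4 kHz.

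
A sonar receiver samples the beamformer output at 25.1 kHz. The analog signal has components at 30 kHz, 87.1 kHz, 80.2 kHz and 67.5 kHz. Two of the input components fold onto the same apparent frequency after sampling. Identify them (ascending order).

30 kHz, 80.2 kHz

fs/2 = 12.55 kHz.
30 kHz mod fs = 4.9 kHz.
4.9 kHz ≤ fs/2 = 12.55 kHz, appears at 4.9 kHz.
87.1 kHz mod fs = 11.8 kHz.
11.8 kHz ≤ fs/2 = 12.55 kHz, appears at 11.8 kHz.
80.2 kHz mod fs = 4.9 kHz.
4.9 kHz ≤ fs/2 = 12.55 kHz, appears at 4.9 kHz.
67.5 kHz mod fs = 17.3 kHz.
17.3 kHz > fs/2 = 12.55 kHz, folds to fs − 17.3 kHz = 7.8 kHz.
30 kHz and 80.2 kHz both map to 4.9 kHz.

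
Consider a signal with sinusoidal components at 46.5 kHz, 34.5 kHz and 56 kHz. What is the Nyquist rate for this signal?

112 kHz

Highest-frequency component: 56 kHz.
Nyquist rate = 2 × 56 kHz = 112 kHz.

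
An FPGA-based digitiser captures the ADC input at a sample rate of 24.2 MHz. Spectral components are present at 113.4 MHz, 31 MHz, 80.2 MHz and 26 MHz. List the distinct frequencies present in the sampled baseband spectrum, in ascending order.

fs/2 = 12.1 MHz.
113.4 MHz mod fs = 16.6 MHz.
16.6 MHz > fs/2 = 12.1 MHz, folds to fs − 16.6 MHz = 7.6 MHz.
31 MHz mod fs = 6.8 MHz.
6.8 MHz ≤ fs/2 = 12.1 MHz, appears at 6.8 MHz.
80.2 MHz mod fs = 7.6 MHz.
7.6 MHz ≤ fs/2 = 12.1 MHz, appears at 7.6 MHz.
26 MHz mod fs = 1.8 MHz.
1.8 MHz ≤ fs/2 = 12.1 MHz, appears at 1.8 MHz.
Distinct values: {1.8 MHz, 6.8 MHz, 7.6 MHz}.

1.8 MHz, 6.8 MHz, 7.6 MHz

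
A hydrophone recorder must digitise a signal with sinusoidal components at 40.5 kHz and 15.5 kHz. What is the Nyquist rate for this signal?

Highest-frequency component: 40.5 kHz.
Nyquist rate = 2 × 40.5 kHz = 81 kHz.

81 kHz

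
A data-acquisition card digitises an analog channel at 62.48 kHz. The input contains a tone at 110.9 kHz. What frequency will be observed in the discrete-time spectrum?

110.9 kHz mod fs = 48.42 kHz.
48.42 kHz > fs/2 = 31.24 kHz, folds to fs − 48.42 kHz = 14.06 kHz.

14.06 kHz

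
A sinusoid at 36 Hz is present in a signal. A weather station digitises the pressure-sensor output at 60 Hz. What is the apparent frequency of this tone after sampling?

24 Hz

36 Hz > fs/2 = 30 Hz, folds to fs − 36 Hz = 24 Hz.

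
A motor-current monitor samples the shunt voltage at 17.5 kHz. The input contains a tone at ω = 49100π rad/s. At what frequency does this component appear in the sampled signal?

7.05 kHz

ω = 49100π rad/s → f = ω/(2π) = 24550 Hz = 24.55 kHz.
24.55 kHz mod fs = 7.05 kHz.
7.05 kHz ≤ fs/2 = 8.75 kHz, appears at 7.05 kHz.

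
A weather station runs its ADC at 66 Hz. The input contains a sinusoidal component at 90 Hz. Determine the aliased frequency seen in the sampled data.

24 Hz

90 Hz mod fs = 24 Hz.
24 Hz ≤ fs/2 = 33 Hz, appears at 24 Hz.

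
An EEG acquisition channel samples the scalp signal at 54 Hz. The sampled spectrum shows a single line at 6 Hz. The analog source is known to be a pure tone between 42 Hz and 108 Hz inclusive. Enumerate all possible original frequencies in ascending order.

Frequencies that alias to 6 Hz are k·fs ± 6 Hz for integer k ≥ 0.
k=0: 6 Hz.
k=1: 48 Hz, 60 Hz.
k=2: 102 Hz, 114 Hz.
k=3: 156 Hz, 168 Hz.
Within [42 Hz, 108 Hz]: 48 Hz, 60 Hz, 102 Hz.

48 Hz, 60 Hz, 102 Hz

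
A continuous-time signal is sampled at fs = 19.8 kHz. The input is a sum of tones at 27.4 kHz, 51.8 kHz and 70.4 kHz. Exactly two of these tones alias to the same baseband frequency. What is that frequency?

fs/2 = 9.9 kHz.
27.4 kHz mod fs = 7.6 kHz.
7.6 kHz ≤ fs/2 = 9.9 kHz, appears at 7.6 kHz.
51.8 kHz mod fs = 12.2 kHz.
12.2 kHz > fs/2 = 9.9 kHz, folds to fs − 12.2 kHz = 7.6 kHz.
70.4 kHz mod fs = 11 kHz.
11 kHz > fs/2 = 9.9 kHz, folds to fs − 11 kHz = 8.8 kHz.
27.4 kHz and 51.8 kHz both map to 7.6 kHz.

7.6 kHz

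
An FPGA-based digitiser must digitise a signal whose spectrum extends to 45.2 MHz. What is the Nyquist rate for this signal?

Nyquist rate = 2 × 45.2 MHz = 90.4 MHz.

90.4 MHz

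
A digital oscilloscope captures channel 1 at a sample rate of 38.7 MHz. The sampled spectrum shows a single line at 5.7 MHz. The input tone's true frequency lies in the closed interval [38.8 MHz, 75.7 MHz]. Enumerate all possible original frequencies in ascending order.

Frequencies that alias to 5.7 MHz are k·fs ± 5.7 MHz for integer k ≥ 0.
k=0: 5.7 MHz.
k=1: 33 MHz, 44.4 MHz.
k=2: 71.7 MHz, 83.1 MHz.
k=3: 110.4 MHz, 121.8 MHz.
Within [38.8 MHz, 75.7 MHz]: 44.4 MHz, 71.7 MHz.

44.4 MHz, 71.7 MHz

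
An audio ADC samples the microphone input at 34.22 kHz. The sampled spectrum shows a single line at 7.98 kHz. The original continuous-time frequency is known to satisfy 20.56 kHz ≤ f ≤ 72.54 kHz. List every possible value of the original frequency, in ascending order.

Frequencies that alias to 7.98 kHz are k·fs ± 7.98 kHz for integer k ≥ 0.
k=0: 7.98 kHz.
k=1: 26.24 kHz, 42.2 kHz.
k=2: 60.46 kHz, 76.42 kHz.
k=3: 94.68 kHz, 110.64 kHz.
Within [20.56 kHz, 72.54 kHz]: 26.24 kHz, 42.2 kHz, 60.46 kHz.

26.24 kHz, 42.2 kHz, 60.46 kHz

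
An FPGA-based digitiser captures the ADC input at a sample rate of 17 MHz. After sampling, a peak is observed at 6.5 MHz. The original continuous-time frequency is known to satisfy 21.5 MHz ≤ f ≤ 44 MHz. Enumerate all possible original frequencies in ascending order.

23.5 MHz, 27.5 MHz, 40.5 MHz

Frequencies that alias to 6.5 MHz are k·fs ± 6.5 MHz for integer k ≥ 0.
k=0: 6.5 MHz.
k=1: 10.5 MHz, 23.5 MHz.
k=2: 27.5 MHz, 40.5 MHz.
k=3: 44.5 MHz, 57.5 MHz.
Within [21.5 MHz, 44 MHz]: 23.5 MHz, 27.5 MHz, 40.5 MHz.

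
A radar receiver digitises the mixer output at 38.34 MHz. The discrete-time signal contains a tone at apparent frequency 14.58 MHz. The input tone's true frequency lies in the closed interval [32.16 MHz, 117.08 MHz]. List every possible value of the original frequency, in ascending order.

52.92 MHz, 62.1 MHz, 91.26 MHz, 100.44 MHz

Frequencies that alias to 14.58 MHz are k·fs ± 14.58 MHz for integer k ≥ 0.
k=0: 14.58 MHz.
k=1: 23.76 MHz, 52.92 MHz.
k=2: 62.1 MHz, 91.26 MHz.
k=3: 100.44 MHz, 129.6 MHz.
k=4: 138.78 MHz, 167.94 MHz.
Within [32.16 MHz, 117.08 MHz]: 52.92 MHz, 62.1 MHz, 91.26 MHz, 100.44 MHz.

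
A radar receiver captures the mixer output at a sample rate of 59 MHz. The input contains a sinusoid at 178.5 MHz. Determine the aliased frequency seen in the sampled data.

1.5 MHz

178.5 MHz mod fs = 1.5 MHz.
1.5 MHz ≤ fs/2 = 29.5 MHz, appears at 1.5 MHz.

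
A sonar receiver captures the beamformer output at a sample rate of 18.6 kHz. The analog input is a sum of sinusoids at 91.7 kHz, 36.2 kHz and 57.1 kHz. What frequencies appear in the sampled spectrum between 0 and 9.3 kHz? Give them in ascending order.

1 kHz, 1.3 kHz

fs/2 = 9.3 kHz.
91.7 kHz mod fs = 17.3 kHz.
17.3 kHz > fs/2 = 9.3 kHz, folds to fs − 17.3 kHz = 1.3 kHz.
36.2 kHz mod fs = 17.6 kHz.
17.6 kHz > fs/2 = 9.3 kHz, folds to fs − 17.6 kHz = 1 kHz.
57.1 kHz mod fs = 1.3 kHz.
1.3 kHz ≤ fs/2 = 9.3 kHz, appears at 1.3 kHz.
Distinct values: {1 kHz, 1.3 kHz}.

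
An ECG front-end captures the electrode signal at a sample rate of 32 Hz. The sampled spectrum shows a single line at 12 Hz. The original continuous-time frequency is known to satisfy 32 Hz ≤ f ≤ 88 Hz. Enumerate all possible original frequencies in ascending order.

44 Hz, 52 Hz, 76 Hz, 84 Hz

Frequencies that alias to 12 Hz are k·fs ± 12 Hz for integer k ≥ 0.
k=0: 12 Hz.
k=1: 20 Hz, 44 Hz.
k=2: 52 Hz, 76 Hz.
k=3: 84 Hz, 108 Hz.
k=4: 116 Hz, 140 Hz.
Within [32 Hz, 88 Hz]: 44 Hz, 52 Hz, 76 Hz, 84 Hz.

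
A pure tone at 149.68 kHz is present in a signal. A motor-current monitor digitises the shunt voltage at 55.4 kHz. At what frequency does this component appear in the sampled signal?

149.68 kHz mod fs = 38.88 kHz.
38.88 kHz > fs/2 = 27.7 kHz, folds to fs − 38.88 kHz = 16.52 kHz.

16.52 kHz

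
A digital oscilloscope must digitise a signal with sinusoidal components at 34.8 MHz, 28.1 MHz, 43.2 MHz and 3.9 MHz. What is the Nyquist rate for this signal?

86.4 MHz

Highest-frequency component: 43.2 MHz.
Nyquist rate = 2 × 43.2 MHz = 86.4 MHz.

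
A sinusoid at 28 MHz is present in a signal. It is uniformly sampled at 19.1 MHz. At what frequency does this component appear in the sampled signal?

28 MHz mod fs = 8.9 MHz.
8.9 MHz ≤ fs/2 = 9.55 MHz, appears at 8.9 MHz.

8.9 MHz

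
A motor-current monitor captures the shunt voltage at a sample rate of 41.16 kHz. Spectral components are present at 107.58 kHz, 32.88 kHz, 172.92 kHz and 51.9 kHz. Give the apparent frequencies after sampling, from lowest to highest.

fs/2 = 20.58 kHz.
107.58 kHz mod fs = 25.26 kHz.
25.26 kHz > fs/2 = 20.58 kHz, folds to fs − 25.26 kHz = 15.9 kHz.
32.88 kHz > fs/2 = 20.58 kHz, folds to fs − 32.88 kHz = 8.28 kHz.
172.92 kHz mod fs = 8.28 kHz.
8.28 kHz ≤ fs/2 = 20.58 kHz, appears at 8.28 kHz.
51.9 kHz mod fs = 10.74 kHz.
10.74 kHz ≤ fs/2 = 20.58 kHz, appears at 10.74 kHz.
Distinct values: {8.28 kHz, 10.74 kHz, 15.9 kHz}.

8.28 kHz, 10.74 kHz, 15.9 kHz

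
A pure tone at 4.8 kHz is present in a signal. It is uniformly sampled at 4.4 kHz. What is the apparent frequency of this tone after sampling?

0.4 kHz

4.8 kHz mod fs = 0.4 kHz.
0.4 kHz ≤ fs/2 = 2.2 kHz, appears at 0.4 kHz.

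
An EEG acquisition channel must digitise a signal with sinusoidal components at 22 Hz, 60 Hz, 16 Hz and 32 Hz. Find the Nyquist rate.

Highest-frequency component: 60 Hz.
Nyquist rate = 2 × 60 Hz = 120 Hz.

120 Hz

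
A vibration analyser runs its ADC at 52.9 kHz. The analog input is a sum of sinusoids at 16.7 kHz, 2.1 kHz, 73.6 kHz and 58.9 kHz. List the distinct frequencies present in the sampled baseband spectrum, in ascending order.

fs/2 = 26.45 kHz.
16.7 kHz ≤ fs/2 = 26.45 kHz, passes unchanged.
2.1 kHz ≤ fs/2 = 26.45 kHz, passes unchanged.
73.6 kHz mod fs = 20.7 kHz.
20.7 kHz ≤ fs/2 = 26.45 kHz, appears at 20.7 kHz.
58.9 kHz mod fs = 6 kHz.
6 kHz ≤ fs/2 = 26.45 kHz, appears at 6 kHz.
Distinct values: {2.1 kHz, 6 kHz, 16.7 kHz, 20.7 kHz}.

2.1 kHz, 6 kHz, 16.7 kHz, 20.7 kHz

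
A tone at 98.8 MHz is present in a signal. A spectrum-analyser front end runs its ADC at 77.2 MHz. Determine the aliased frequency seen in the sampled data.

21.6 MHz

98.8 MHz mod fs = 21.6 MHz.
21.6 MHz ≤ fs/2 = 38.6 MHz, appears at 21.6 MHz.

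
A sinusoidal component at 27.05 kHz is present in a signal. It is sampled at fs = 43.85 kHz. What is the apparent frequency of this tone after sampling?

27.05 kHz > fs/2 = 21.925 kHz, folds to fs − 27.05 kHz = 16.8 kHz.

16.8 kHz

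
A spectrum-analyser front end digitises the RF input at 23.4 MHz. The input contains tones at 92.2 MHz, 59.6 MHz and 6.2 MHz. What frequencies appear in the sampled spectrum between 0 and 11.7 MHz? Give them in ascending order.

fs/2 = 11.7 MHz.
92.2 MHz mod fs = 22 MHz.
22 MHz > fs/2 = 11.7 MHz, folds to fs − 22 MHz = 1.4 MHz.
59.6 MHz mod fs = 12.8 MHz.
12.8 MHz > fs/2 = 11.7 MHz, folds to fs − 12.8 MHz = 10.6 MHz.
6.2 MHz ≤ fs/2 = 11.7 MHz, passes unchanged.
Distinct values: {1.4 MHz, 6.2 MHz, 10.6 MHz}.

1.4 MHz, 6.2 MHz, 10.6 MHz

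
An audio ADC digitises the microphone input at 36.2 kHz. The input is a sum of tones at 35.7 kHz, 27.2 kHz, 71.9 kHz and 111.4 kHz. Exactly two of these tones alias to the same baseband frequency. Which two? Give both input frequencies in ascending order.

fs/2 = 18.1 kHz.
35.7 kHz > fs/2 = 18.1 kHz, folds to fs − 35.7 kHz = 0.5 kHz.
27.2 kHz > fs/2 = 18.1 kHz, folds to fs − 27.2 kHz = 9 kHz.
71.9 kHz mod fs = 35.7 kHz.
35.7 kHz > fs/2 = 18.1 kHz, folds to fs − 35.7 kHz = 0.5 kHz.
111.4 kHz mod fs = 2.8 kHz.
2.8 kHz ≤ fs/2 = 18.1 kHz, appears at 2.8 kHz.
35.7 kHz and 71.9 kHz both map to 0.5 kHz.

35.7 kHz, 71.9 kHz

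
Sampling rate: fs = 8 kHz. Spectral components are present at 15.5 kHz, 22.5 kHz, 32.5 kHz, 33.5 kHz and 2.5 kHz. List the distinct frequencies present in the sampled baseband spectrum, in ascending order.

fs/2 = 4 kHz.
15.5 kHz mod fs = 7.5 kHz.
7.5 kHz > fs/2 = 4 kHz, folds to fs − 7.5 kHz = 0.5 kHz.
22.5 kHz mod fs = 6.5 kHz.
6.5 kHz > fs/2 = 4 kHz, folds to fs − 6.5 kHz = 1.5 kHz.
32.5 kHz mod fs = 0.5 kHz.
0.5 kHz ≤ fs/2 = 4 kHz, appears at 0.5 kHz.
33.5 kHz mod fs = 1.5 kHz.
1.5 kHz ≤ fs/2 = 4 kHz, appears at 1.5 kHz.
2.5 kHz ≤ fs/2 = 4 kHz, passes unchanged.
Distinct values: {0.5 kHz, 1.5 kHz, 2.5 kHz}.

0.5 kHz, 1.5 kHz, 2.5 kHz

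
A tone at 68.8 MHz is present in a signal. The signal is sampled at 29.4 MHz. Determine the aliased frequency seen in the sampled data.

10 MHz

68.8 MHz mod fs = 10 MHz.
10 MHz ≤ fs/2 = 14.7 MHz, appears at 10 MHz.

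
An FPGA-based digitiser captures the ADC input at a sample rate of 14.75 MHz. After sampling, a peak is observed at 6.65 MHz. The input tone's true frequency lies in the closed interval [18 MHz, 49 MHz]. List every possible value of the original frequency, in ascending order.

Frequencies that alias to 6.65 MHz are k·fs ± 6.65 MHz for integer k ≥ 0.
k=0: 6.65 MHz.
k=1: 8.1 MHz, 21.4 MHz.
k=2: 22.85 MHz, 36.15 MHz.
k=3: 37.6 MHz, 50.9 MHz.
k=4: 52.35 MHz, 65.65 MHz.
Within [18 MHz, 49 MHz]: 21.4 MHz, 22.85 MHz, 36.15 MHz, 37.6 MHz.

21.4 MHz, 22.85 MHz, 36.15 MHz, 37.6 MHz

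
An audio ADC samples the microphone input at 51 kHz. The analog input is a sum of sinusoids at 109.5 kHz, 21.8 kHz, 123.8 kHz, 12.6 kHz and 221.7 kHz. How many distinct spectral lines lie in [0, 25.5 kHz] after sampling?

fs/2 = 25.5 kHz.
109.5 kHz mod fs = 7.5 kHz.
7.5 kHz ≤ fs/2 = 25.5 kHz, appears at 7.5 kHz.
21.8 kHz ≤ fs/2 = 25.5 kHz, passes unchanged.
123.8 kHz mod fs = 21.8 kHz.
21.8 kHz ≤ fs/2 = 25.5 kHz, appears at 21.8 kHz.
12.6 kHz ≤ fs/2 = 25.5 kHz, passes unchanged.
221.7 kHz mod fs = 17.7 kHz.
17.7 kHz ≤ fs/2 = 25.5 kHz, appears at 17.7 kHz.
Distinct values: {7.5 kHz, 12.6 kHz, 17.7 kHz, 21.8 kHz} → 4.

4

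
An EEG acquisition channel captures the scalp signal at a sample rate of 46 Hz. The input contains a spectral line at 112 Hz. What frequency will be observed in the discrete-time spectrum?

20 Hz

112 Hz mod fs = 20 Hz.
20 Hz ≤ fs/2 = 23 Hz, appears at 20 Hz.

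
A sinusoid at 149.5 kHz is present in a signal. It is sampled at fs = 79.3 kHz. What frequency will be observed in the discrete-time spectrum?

9.1 kHz

149.5 kHz mod fs = 70.2 kHz.
70.2 kHz > fs/2 = 39.65 kHz, folds to fs − 70.2 kHz = 9.1 kHz.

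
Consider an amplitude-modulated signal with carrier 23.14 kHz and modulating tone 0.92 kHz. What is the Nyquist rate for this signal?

AM sidebands sit at fc ± fm = 22.22 kHz and 24.06 kHz.
Highest-frequency component: 24.06 kHz.
Nyquist rate = 2 × 24.06 kHz = 48.12 kHz.

48.12 kHz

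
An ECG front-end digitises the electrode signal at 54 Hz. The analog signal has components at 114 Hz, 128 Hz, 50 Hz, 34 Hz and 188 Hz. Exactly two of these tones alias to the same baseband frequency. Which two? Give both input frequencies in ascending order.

fs/2 = 27 Hz.
114 Hz mod fs = 6 Hz.
6 Hz ≤ fs/2 = 27 Hz, appears at 6 Hz.
128 Hz mod fs = 20 Hz.
20 Hz ≤ fs/2 = 27 Hz, appears at 20 Hz.
50 Hz > fs/2 = 27 Hz, folds to fs − 50 Hz = 4 Hz.
34 Hz > fs/2 = 27 Hz, folds to fs − 34 Hz = 20 Hz.
188 Hz mod fs = 26 Hz.
26 Hz ≤ fs/2 = 27 Hz, appears at 26 Hz.
34 Hz and 128 Hz both map to 20 Hz.

34 Hz, 128 Hz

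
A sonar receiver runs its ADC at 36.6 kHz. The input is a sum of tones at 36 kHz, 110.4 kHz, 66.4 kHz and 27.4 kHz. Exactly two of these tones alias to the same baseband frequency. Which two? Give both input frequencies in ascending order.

36 kHz, 110.4 kHz

fs/2 = 18.3 kHz.
36 kHz > fs/2 = 18.3 kHz, folds to fs − 36 kHz = 0.6 kHz.
110.4 kHz mod fs = 0.6 kHz.
0.6 kHz ≤ fs/2 = 18.3 kHz, appears at 0.6 kHz.
66.4 kHz mod fs = 29.8 kHz.
29.8 kHz > fs/2 = 18.3 kHz, folds to fs − 29.8 kHz = 6.8 kHz.
27.4 kHz > fs/2 = 18.3 kHz, folds to fs − 27.4 kHz = 9.2 kHz.
36 kHz and 110.4 kHz both map to 0.6 kHz.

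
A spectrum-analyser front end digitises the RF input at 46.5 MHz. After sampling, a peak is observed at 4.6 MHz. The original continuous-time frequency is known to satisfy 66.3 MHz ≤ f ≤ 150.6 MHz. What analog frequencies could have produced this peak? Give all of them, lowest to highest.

88.4 MHz, 97.6 MHz, 134.9 MHz, 144.1 MHz

Frequencies that alias to 4.6 MHz are k·fs ± 4.6 MHz for integer k ≥ 0.
k=0: 4.6 MHz.
k=1: 41.9 MHz, 51.1 MHz.
k=2: 88.4 MHz, 97.6 MHz.
k=3: 134.9 MHz, 144.1 MHz.
k=4: 181.4 MHz, 190.6 MHz.
Within [66.3 MHz, 150.6 MHz]: 88.4 MHz, 97.6 MHz, 134.9 MHz, 144.1 MHz.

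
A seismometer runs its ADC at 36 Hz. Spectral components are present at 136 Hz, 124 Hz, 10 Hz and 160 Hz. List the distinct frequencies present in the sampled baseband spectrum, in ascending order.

8 Hz, 10 Hz, 16 Hz

fs/2 = 18 Hz.
136 Hz mod fs = 28 Hz.
28 Hz > fs/2 = 18 Hz, folds to fs − 28 Hz = 8 Hz.
124 Hz mod fs = 16 Hz.
16 Hz ≤ fs/2 = 18 Hz, appears at 16 Hz.
10 Hz ≤ fs/2 = 18 Hz, passes unchanged.
160 Hz mod fs = 16 Hz.
16 Hz ≤ fs/2 = 18 Hz, appears at 16 Hz.
Distinct values: {8 Hz, 10 Hz, 16 Hz}.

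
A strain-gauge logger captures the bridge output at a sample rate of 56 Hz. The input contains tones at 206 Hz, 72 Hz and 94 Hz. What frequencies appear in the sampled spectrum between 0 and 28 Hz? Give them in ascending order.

16 Hz, 18 Hz

fs/2 = 28 Hz.
206 Hz mod fs = 38 Hz.
38 Hz > fs/2 = 28 Hz, folds to fs − 38 Hz = 18 Hz.
72 Hz mod fs = 16 Hz.
16 Hz ≤ fs/2 = 28 Hz, appears at 16 Hz.
94 Hz mod fs = 38 Hz.
38 Hz > fs/2 = 28 Hz, folds to fs − 38 Hz = 18 Hz.
Distinct values: {16 Hz, 18 Hz}.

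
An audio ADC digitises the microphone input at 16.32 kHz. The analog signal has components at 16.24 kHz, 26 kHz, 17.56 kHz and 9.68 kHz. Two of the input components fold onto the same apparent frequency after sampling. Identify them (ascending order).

fs/2 = 8.16 kHz.
16.24 kHz > fs/2 = 8.16 kHz, folds to fs − 16.24 kHz = 0.08 kHz.
26 kHz mod fs = 9.68 kHz.
9.68 kHz > fs/2 = 8.16 kHz, folds to fs − 9.68 kHz = 6.64 kHz.
17.56 kHz mod fs = 1.24 kHz.
1.24 kHz ≤ fs/2 = 8.16 kHz, appears at 1.24 kHz.
9.68 kHz > fs/2 = 8.16 kHz, folds to fs − 9.68 kHz = 6.64 kHz.
9.68 kHz and 26 kHz both map to 6.64 kHz.

9.68 kHz, 26 kHz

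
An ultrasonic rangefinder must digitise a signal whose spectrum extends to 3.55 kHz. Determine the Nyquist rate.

Nyquist rate = 2 × 3.55 kHz = 7.1 kHz.

7.1 kHz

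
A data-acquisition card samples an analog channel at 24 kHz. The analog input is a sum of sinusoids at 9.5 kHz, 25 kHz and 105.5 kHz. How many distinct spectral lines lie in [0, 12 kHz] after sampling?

fs/2 = 12 kHz.
9.5 kHz ≤ fs/2 = 12 kHz, passes unchanged.
25 kHz mod fs = 1 kHz.
1 kHz ≤ fs/2 = 12 kHz, appears at 1 kHz.
105.5 kHz mod fs = 9.5 kHz.
9.5 kHz ≤ fs/2 = 12 kHz, appears at 9.5 kHz.
Distinct values: {1 kHz, 9.5 kHz} → 2.

2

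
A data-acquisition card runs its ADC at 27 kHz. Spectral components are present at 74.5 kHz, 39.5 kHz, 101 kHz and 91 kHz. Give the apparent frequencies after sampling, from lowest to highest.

6.5 kHz, 7 kHz, 10 kHz, 12.5 kHz

fs/2 = 13.5 kHz.
74.5 kHz mod fs = 20.5 kHz.
20.5 kHz > fs/2 = 13.5 kHz, folds to fs − 20.5 kHz = 6.5 kHz.
39.5 kHz mod fs = 12.5 kHz.
12.5 kHz ≤ fs/2 = 13.5 kHz, appears at 12.5 kHz.
101 kHz mod fs = 20 kHz.
20 kHz > fs/2 = 13.5 kHz, folds to fs − 20 kHz = 7 kHz.
91 kHz mod fs = 10 kHz.
10 kHz ≤ fs/2 = 13.5 kHz, appears at 10 kHz.
Distinct values: {6.5 kHz, 7 kHz, 10 kHz, 12.5 kHz}.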